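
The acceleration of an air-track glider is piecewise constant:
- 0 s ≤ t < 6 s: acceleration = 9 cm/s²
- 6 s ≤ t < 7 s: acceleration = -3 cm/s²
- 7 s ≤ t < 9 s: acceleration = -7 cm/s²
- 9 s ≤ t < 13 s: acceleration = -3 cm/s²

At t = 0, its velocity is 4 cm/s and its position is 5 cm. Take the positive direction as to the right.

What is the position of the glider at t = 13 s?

On each constant-a segment, Δv = aΔt and Δx = v₀Δt + ½aΔt²; chain segment to segment.
0–6 s: v starts 4 cm/s; Δx = 4·6 + ½·9·6² = 186 cm; v ends 58 cm/s.
6–7 s: v starts 58 cm/s; Δx = 58·1 + ½·-3·1² = 56.5 cm; v ends 55 cm/s.
7–9 s: v starts 55 cm/s; Δx = 55·2 + ½·-7·2² = 96 cm; v ends 41 cm/s.
9–13 s: v starts 41 cm/s; Δx = 41·4 + ½·-3·4² = 140 cm; v ends 29 cm/s.
x(13) = 5 + Σ Δx = 483.5 cm.

483.5 cm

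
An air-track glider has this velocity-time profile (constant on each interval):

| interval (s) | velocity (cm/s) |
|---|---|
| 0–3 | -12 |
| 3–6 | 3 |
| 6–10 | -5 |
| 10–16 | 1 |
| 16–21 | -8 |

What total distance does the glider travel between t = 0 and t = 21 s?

Total distance travelled is ∫|v| dt — sum the magnitudes of each area piece.
0–3 s: |-12| × 3 = 36 cm
3–6 s: |3| × 3 = 9 cm
6–10 s: |-5| × 4 = 20 cm
10–16 s: |1| × 6 = 6 cm
16–21 s: |-8| × 5 = 40 cm
Total distance = 111 cm

111 cm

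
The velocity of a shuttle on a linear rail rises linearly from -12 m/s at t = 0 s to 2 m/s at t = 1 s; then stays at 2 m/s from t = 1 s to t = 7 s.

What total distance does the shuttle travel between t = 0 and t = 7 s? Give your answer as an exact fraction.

121/7 m

Distance (not displacement) is the total path length: add the absolute areas under v-t.
0–1 s: v = 0 at t = 6/7 s; triangle areas 36/7 + 1/7 = 37/7 m
1–7 s: |2| × 6 = 12 m
Total distance = 121/7 m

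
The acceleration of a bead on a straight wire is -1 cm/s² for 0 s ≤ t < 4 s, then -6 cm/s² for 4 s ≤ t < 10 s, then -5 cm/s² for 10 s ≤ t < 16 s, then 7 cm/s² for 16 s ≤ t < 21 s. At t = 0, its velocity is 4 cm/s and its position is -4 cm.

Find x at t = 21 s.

On each constant-a segment, Δv = aΔt and Δx = v₀Δt + ½aΔt²; chain segment to segment.
0–4 s: v starts 4 cm/s; Δx = 4·4 + ½·-1·4² = 8 cm; v ends 0 cm/s.
4–10 s: v starts 0 cm/s; Δx = 0·6 + ½·-6·6² = -108 cm; v ends -36 cm/s.
10–16 s: v starts -36 cm/s; Δx = -36·6 + ½·-5·6² = -306 cm; v ends -66 cm/s.
16–21 s: v starts -66 cm/s; Δx = -66·5 + ½·7·5² = -242.5 cm; v ends -31 cm/s.
x(21) = -4 + Σ Δx = -652.5 cm.

-652.5 cm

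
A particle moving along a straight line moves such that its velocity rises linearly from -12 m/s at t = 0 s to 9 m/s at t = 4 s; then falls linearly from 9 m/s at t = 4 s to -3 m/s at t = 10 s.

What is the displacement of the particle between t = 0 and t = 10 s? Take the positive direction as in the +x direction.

Net displacement equals the area under the velocity-time graph (areas below the axis count negative).
0–4 s: ½(-12 + 9)(4) = -6 m
4–10 s: ½(9 + -3)(6) = 18 m
Net displacement = 12 m

12 m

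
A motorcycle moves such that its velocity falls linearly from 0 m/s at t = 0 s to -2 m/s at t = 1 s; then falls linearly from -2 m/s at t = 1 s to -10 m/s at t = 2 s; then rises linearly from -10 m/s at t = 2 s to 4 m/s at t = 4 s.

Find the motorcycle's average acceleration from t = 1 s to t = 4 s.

2 m/s²

Average acceleration = Δv/Δt = (4 − -2)/(4 − 1) = 2 m/s².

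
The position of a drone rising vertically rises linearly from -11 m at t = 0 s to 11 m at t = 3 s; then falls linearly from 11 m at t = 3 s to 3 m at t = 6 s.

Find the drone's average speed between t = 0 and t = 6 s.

Average speed = (total path length)/(elapsed time); on a piecewise-linear x-t graph the path length is Σ|Δx|.
0–3 s: |Δx| = |11 − -11| = 22 m
3–6 s: |Δx| = |3 − 11| = 8 m
Total path = 30 m; average speed = 30/6 = 5 m/s.

5 m/s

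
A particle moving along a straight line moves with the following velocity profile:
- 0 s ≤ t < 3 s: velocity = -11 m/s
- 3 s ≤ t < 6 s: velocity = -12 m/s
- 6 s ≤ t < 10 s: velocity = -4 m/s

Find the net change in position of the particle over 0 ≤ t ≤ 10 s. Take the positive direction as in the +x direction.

Net displacement equals the area under the velocity-time graph (areas below the axis count negative).
0–3 s: -11 × 3 = -33 m
3–6 s: -12 × 3 = -36 m
6–10 s: -4 × 4 = -16 m
Net displacement = -85 m

-85 m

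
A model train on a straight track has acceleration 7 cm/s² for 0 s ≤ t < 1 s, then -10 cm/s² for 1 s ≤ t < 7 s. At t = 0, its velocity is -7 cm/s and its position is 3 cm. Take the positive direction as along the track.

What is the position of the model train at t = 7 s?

On each constant-a segment, Δv = aΔt and Δx = v₀Δt + ½aΔt²; chain segment to segment.
0–1 s: v starts -7 cm/s; Δx = -7·1 + ½·7·1² = -3.5 cm; v ends 0 cm/s.
1–7 s: v starts 0 cm/s; Δx = 0·6 + ½·-10·6² = -180 cm; v ends -60 cm/s.
x(7) = 3 + Σ Δx = -180.5 cm.

-180.5 cm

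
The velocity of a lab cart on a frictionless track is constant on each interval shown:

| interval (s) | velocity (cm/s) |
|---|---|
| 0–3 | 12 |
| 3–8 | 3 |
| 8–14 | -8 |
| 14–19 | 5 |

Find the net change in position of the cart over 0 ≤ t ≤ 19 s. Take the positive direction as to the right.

Displacement is the signed area under the v-t curve.
0–3 s: 12 × 3 = 36 cm
3–8 s: 3 × 5 = 15 cm
8–14 s: -8 × 6 = -48 cm
14–19 s: 5 × 5 = 25 cm
Net displacement = 28 cm

28 cm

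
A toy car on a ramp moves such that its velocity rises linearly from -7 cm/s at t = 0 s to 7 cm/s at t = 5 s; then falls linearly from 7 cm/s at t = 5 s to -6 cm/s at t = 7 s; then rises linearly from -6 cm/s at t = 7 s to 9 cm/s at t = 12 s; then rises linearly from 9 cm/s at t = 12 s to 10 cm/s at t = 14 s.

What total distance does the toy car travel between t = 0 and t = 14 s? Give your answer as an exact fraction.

Distance (not displacement) is the total path length: add the absolute areas under v-t.
0–5 s: v = 0 at t = 2.5 s; triangle areas 8.75 + 8.75 = 17.5 cm
5–7 s: v = 0 at t = 79/13 s; triangle areas 49/13 + 36/13 = 85/13 cm
7–12 s: v = 0 at t = 9 s; triangle areas 6 + 13.5 = 19.5 cm
12–14 s: |½(9 + 10)(2)| = 19 cm
Total distance = 813/13 cm

813/13 cm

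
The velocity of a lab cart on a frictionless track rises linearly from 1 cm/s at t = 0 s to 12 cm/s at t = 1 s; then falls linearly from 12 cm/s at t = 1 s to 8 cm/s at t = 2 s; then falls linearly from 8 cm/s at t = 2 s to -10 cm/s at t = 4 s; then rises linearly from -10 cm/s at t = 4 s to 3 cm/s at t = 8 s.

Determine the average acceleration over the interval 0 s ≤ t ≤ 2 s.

Average acceleration = Δv/Δt = (8 − 1)/(2 − 0) = 3.5 cm/s².

3.5 cm/s²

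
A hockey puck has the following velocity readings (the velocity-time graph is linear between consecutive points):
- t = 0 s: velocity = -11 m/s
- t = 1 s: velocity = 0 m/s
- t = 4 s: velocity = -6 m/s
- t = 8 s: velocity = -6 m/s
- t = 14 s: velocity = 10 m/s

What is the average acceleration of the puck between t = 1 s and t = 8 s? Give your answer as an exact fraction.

Average acceleration = Δv/Δt = (-6 − 0)/(8 − 1) = -6/7 m/s².

-6/7 m/s²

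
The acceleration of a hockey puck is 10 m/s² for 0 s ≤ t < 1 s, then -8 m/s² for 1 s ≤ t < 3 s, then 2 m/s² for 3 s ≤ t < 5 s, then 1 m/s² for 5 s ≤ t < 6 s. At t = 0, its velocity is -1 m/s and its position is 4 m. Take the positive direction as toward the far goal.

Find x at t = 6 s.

-2.5 m

On each constant-a segment, Δv = aΔt and Δx = v₀Δt + ½aΔt²; chain segment to segment.
0–1 s: v starts -1 m/s; Δx = -1·1 + ½·10·1² = 4 m; v ends 9 m/s.
1–3 s: v starts 9 m/s; Δx = 9·2 + ½·-8·2² = 2 m; v ends -7 m/s.
3–5 s: v starts -7 m/s; Δx = -7·2 + ½·2·2² = -10 m; v ends -3 m/s.
5–6 s: v starts -3 m/s; Δx = -3·1 + ½·1·1² = -2.5 m; v ends -2 m/s.
x(6) = 4 + Σ Δx = -2.5 m.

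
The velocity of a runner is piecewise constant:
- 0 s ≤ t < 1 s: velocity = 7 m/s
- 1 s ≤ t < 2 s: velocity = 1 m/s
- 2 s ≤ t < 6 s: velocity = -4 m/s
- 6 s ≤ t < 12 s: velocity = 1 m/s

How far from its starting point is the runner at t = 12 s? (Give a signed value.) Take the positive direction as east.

-2 m

Displacement is the signed area under the v-t curve.
0–1 s: 7 × 1 = 7 m
1–2 s: 1 × 1 = 1 m
2–6 s: -4 × 4 = -16 m
6–12 s: 1 × 6 = 6 m
Net displacement = -2 m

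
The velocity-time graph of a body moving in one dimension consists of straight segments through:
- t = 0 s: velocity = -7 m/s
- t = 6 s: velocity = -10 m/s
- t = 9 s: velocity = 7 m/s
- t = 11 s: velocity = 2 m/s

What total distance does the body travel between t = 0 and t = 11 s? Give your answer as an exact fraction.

Total distance travelled is ∫|v| dt — sum the magnitudes of each area piece.
0–6 s: |½(-7 + -10)(6)| = 51 m
6–9 s: v = 0 at t = 132/17 s; triangle areas 150/17 + 147/34 = 447/34 m
9–11 s: |½(7 + 2)(2)| = 9 m
Total distance = 2487/34 m

2487/34 m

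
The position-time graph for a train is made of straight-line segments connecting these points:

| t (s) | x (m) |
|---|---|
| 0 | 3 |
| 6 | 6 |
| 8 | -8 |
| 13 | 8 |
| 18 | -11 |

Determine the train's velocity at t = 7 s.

Velocity is the slope of the x-t graph on 6–8 s: (-8 − 6)/(8 − 6) = -7 m/s.

-7 m/s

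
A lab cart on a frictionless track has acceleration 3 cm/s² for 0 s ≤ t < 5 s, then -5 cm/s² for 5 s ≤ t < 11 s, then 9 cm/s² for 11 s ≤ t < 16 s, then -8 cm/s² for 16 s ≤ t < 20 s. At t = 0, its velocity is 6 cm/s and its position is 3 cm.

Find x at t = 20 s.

254 cm

On each constant-a segment, Δv = aΔt and Δx = v₀Δt + ½aΔt²; chain segment to segment.
0–5 s: v starts 6 cm/s; Δx = 6·5 + ½·3·5² = 67.5 cm; v ends 21 cm/s.
5–11 s: v starts 21 cm/s; Δx = 21·6 + ½·-5·6² = 36 cm; v ends -9 cm/s.
11–16 s: v starts -9 cm/s; Δx = -9·5 + ½·9·5² = 67.5 cm; v ends 36 cm/s.
16–20 s: v starts 36 cm/s; Δx = 36·4 + ½·-8·4² = 80 cm; v ends 4 cm/s.
x(20) = 3 + Σ Δx = 254 cm.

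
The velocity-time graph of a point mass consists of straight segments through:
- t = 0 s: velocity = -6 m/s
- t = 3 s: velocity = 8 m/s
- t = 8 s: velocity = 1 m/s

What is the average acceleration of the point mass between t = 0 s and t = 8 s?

0.875 m/s²

Average acceleration = Δv/Δt = (1 − -6)/(8 − 0) = 0.875 m/s².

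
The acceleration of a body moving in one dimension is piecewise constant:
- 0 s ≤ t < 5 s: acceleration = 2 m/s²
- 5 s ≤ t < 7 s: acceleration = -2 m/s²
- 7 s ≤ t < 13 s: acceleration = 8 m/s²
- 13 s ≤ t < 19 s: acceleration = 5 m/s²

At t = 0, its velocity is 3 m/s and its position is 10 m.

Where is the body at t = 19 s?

702 m

On each constant-a segment, Δv = aΔt and Δx = v₀Δt + ½aΔt²; chain segment to segment.
0–5 s: v starts 3 m/s; Δx = 3·5 + ½·2·5² = 40 m; v ends 13 m/s.
5–7 s: v starts 13 m/s; Δx = 13·2 + ½·-2·2² = 22 m; v ends 9 m/s.
7–13 s: v starts 9 m/s; Δx = 9·6 + ½·8·6² = 198 m; v ends 57 m/s.
13–19 s: v starts 57 m/s; Δx = 57·6 + ½·5·6² = 432 m; v ends 87 m/s.
x(19) = 10 + Σ Δx = 702 m.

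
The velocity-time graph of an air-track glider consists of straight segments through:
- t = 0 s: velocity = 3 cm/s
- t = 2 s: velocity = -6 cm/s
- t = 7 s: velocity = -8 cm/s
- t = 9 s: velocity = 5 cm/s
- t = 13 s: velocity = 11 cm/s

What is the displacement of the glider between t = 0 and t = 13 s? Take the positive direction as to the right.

Net displacement equals the area under the velocity-time graph (areas below the axis count negative).
0–2 s: ½(3 + -6)(2) = -3 cm
2–7 s: ½(-6 + -8)(5) = -35 cm
7–9 s: ½(-8 + 5)(2) = -3 cm
9–13 s: ½(5 + 11)(4) = 32 cm
Net displacement = -9 cm

-9 cm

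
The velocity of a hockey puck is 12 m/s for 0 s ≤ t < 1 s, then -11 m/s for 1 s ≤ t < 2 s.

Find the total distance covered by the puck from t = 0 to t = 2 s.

23 m

Total distance travelled is ∫|v| dt — sum the magnitudes of each area piece.
0–1 s: |12| × 1 = 12 m
1–2 s: |-11| × 1 = 11 m
Total distance = 23 m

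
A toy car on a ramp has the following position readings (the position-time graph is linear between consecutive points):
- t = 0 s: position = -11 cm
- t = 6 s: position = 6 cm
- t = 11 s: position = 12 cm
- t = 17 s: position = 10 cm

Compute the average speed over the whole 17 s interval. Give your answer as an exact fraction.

25/17 cm/s

Average speed = (total path length)/(elapsed time); on a piecewise-linear x-t graph the path length is Σ|Δx|.
0–6 s: |Δx| = |6 − -11| = 17 cm
6–11 s: |Δx| = |12 − 6| = 6 cm
11–17 s: |Δx| = |10 − 12| = 2 cm
Total path = 25 cm; average speed = 25/17 = 25/17 cm/s.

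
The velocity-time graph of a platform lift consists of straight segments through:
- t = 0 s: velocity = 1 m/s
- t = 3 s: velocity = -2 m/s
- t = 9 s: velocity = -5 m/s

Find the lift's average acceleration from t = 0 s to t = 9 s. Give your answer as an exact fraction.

-2/3 m/s²

Average acceleration = Δv/Δt = (-5 − 1)/(9 − 0) = -2/3 m/s².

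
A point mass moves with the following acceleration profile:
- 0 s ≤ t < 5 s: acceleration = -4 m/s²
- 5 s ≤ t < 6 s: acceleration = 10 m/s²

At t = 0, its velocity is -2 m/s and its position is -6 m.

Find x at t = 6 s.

On each constant-a segment, Δv = aΔt and Δx = v₀Δt + ½aΔt²; chain segment to segment.
0–5 s: v starts -2 m/s; Δx = -2·5 + ½·-4·5² = -60 m; v ends -22 m/s.
5–6 s: v starts -22 m/s; Δx = -22·1 + ½·10·1² = -17 m; v ends -12 m/s.
x(6) = -6 + Σ Δx = -83 m.

-83 m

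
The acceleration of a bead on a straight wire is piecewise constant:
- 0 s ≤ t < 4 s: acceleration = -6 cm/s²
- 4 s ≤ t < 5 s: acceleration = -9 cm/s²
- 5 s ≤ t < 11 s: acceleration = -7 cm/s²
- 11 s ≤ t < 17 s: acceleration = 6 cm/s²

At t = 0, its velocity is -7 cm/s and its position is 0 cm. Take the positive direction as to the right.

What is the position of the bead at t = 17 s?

On each constant-a segment, Δv = aΔt and Δx = v₀Δt + ½aΔt²; chain segment to segment.
0–4 s: v starts -7 cm/s; Δx = -7·4 + ½·-6·4² = -76 cm; v ends -31 cm/s.
4–5 s: v starts -31 cm/s; Δx = -31·1 + ½·-9·1² = -35.5 cm; v ends -40 cm/s.
5–11 s: v starts -40 cm/s; Δx = -40·6 + ½·-7·6² = -366 cm; v ends -82 cm/s.
11–17 s: v starts -82 cm/s; Δx = -82·6 + ½·6·6² = -384 cm; v ends -46 cm/s.
x(17) = 0 + Σ Δx = -861.5 cm.

-861.5 cm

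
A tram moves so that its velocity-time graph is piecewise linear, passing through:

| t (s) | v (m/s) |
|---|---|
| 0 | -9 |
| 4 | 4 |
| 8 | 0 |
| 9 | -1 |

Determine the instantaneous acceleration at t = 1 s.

Acceleration is the slope of the v-t graph on 0–4 s: (4 − -9)/(4 − 0) = 3.25 m/s².

3.25 m/s²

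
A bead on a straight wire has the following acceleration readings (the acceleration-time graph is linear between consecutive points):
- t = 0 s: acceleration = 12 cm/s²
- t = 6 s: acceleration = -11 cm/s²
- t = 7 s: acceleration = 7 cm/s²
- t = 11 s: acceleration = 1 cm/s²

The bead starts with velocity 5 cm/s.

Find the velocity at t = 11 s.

Δv equals the area under the a-t graph; then v = v₀ + Δv.
0–6 s: ½(12 + -11)(6) = 3 cm/s
6–7 s: ½(-11 + 7)(1) = -2 cm/s
7–11 s: ½(7 + 1)(4) = 16 cm/s
Δv = 17 cm/s, so v(11) = 5 + (17) = 22 cm/s.

22 cm/s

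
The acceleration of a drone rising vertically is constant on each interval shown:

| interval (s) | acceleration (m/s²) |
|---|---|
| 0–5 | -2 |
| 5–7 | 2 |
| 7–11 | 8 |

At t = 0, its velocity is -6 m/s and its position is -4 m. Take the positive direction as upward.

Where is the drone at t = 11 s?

On each constant-a segment, Δv = aΔt and Δx = v₀Δt + ½aΔt²; chain segment to segment.
0–5 s: v starts -6 m/s; Δx = -6·5 + ½·-2·5² = -55 m; v ends -16 m/s.
5–7 s: v starts -16 m/s; Δx = -16·2 + ½·2·2² = -28 m; v ends -12 m/s.
7–11 s: v starts -12 m/s; Δx = -12·4 + ½·8·4² = 16 m; v ends 20 m/s.
x(11) = -4 + Σ Δx = -71 m.

-71 m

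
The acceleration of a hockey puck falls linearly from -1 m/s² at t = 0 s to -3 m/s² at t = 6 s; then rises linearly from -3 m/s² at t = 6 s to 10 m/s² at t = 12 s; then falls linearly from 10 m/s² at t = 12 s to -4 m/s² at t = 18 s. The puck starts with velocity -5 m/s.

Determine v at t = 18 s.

22 m/s

Δv equals the area under the a-t graph; then v = v₀ + Δv.
0–6 s: ½(-1 + -3)(6) = -12 m/s
6–12 s: ½(-3 + 10)(6) = 21 m/s
12–18 s: ½(10 + -4)(6) = 18 m/s
Δv = 27 m/s, so v(18) = -5 + (27) = 22 m/s.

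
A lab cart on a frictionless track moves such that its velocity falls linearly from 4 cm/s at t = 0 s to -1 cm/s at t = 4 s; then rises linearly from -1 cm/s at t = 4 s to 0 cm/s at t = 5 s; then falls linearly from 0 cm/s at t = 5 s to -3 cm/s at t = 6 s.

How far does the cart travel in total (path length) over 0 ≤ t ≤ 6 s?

Total distance travelled is ∫|v| dt — sum the magnitudes of each area piece.
0–4 s: v = 0 at t = 3.2 s; triangle areas 6.4 + 0.4 = 6.8 cm
4–5 s: |½(-1 + 0)(1)| = 0.5 cm
5–6 s: |½(0 + -3)(1)| = 1.5 cm
Total distance = 8.8 cm

8.8 cm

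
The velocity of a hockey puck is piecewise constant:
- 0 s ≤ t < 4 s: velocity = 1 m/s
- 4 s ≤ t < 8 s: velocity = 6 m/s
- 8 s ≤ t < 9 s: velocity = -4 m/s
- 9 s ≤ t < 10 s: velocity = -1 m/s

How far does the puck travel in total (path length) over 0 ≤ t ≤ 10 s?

33 m

Total distance travelled is ∫|v| dt — sum the magnitudes of each area piece.
0–4 s: |1| × 4 = 4 m
4–8 s: |6| × 4 = 24 m
8–9 s: |-4| × 1 = 4 m
9–10 s: |-1| × 1 = 1 m
Total distance = 33 m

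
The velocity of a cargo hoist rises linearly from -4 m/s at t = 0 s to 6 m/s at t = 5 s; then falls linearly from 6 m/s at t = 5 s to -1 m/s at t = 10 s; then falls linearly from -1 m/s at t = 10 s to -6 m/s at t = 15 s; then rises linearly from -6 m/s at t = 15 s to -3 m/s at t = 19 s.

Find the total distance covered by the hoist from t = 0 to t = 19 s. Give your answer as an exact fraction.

432/7 m

Distance (not displacement) is the total path length: add the absolute areas under v-t.
0–5 s: v = 0 at t = 2 s; triangle areas 4 + 9 = 13 m
5–10 s: v = 0 at t = 65/7 s; triangle areas 90/7 + 5/14 = 185/14 m
10–15 s: |½(-1 + -6)(5)| = 17.5 m
15–19 s: |½(-6 + -3)(4)| = 18 m
Total distance = 432/7 m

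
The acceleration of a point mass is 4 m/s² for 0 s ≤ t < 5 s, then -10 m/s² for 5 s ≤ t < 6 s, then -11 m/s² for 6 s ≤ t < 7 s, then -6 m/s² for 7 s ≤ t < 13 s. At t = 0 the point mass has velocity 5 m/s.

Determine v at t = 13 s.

-32 m/s

Δv equals the area under the a-t graph; then v = v₀ + Δv.
0–5 s: 4 × 5 = 20 m/s
5–6 s: -10 × 1 = -10 m/s
6–7 s: -11 × 1 = -11 m/s
7–13 s: -6 × 6 = -36 m/s
Δv = -37 m/s, so v(13) = 5 + (-37) = -32 m/s.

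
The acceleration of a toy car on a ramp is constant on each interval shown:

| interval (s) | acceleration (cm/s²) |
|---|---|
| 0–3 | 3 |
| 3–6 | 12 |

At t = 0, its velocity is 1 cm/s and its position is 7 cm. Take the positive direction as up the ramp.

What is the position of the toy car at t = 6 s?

On each constant-a segment, Δv = aΔt and Δx = v₀Δt + ½aΔt²; chain segment to segment.
0–3 s: v starts 1 cm/s; Δx = 1·3 + ½·3·3² = 16.5 cm; v ends 10 cm/s.
3–6 s: v starts 10 cm/s; Δx = 10·3 + ½·12·3² = 84 cm; v ends 46 cm/s.
x(6) = 7 + Σ Δx = 107.5 cm.

107.5 cm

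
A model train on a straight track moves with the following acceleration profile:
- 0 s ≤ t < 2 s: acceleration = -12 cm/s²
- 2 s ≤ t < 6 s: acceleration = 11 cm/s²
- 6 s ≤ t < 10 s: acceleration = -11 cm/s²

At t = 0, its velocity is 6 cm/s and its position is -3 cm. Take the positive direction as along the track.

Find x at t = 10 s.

17 cm

On each constant-a segment, Δv = aΔt and Δx = v₀Δt + ½aΔt²; chain segment to segment.
0–2 s: v starts 6 cm/s; Δx = 6·2 + ½·-12·2² = -12 cm; v ends -18 cm/s.
2–6 s: v starts -18 cm/s; Δx = -18·4 + ½·11·4² = 16 cm; v ends 26 cm/s.
6–10 s: v starts 26 cm/s; Δx = 26·4 + ½·-11·4² = 16 cm; v ends -18 cm/s.
x(10) = -3 + Σ Δx = 17 cm.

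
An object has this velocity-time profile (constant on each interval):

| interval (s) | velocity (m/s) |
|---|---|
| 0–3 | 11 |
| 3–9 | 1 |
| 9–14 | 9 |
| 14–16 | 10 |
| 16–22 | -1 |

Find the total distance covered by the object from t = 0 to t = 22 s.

110 m

Distance (not displacement) is the total path length: add the absolute areas under v-t.
0–3 s: |11| × 3 = 33 m
3–9 s: |1| × 6 = 6 m
9–14 s: |9| × 5 = 45 m
14–16 s: |10| × 2 = 20 m
16–22 s: |-1| × 6 = 6 m
Total distance = 110 m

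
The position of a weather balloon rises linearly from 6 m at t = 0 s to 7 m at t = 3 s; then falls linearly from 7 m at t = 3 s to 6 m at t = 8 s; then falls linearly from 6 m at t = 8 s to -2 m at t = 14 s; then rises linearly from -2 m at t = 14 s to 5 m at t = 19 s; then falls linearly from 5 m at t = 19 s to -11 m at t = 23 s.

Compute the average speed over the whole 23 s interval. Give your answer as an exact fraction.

33/23 m/s

Average speed = (total path length)/(elapsed time); on a piecewise-linear x-t graph the path length is Σ|Δx|.
0–3 s: |Δx| = |7 − 6| = 1 m
3–8 s: |Δx| = |6 − 7| = 1 m
8–14 s: |Δx| = |-2 − 6| = 8 m
14–19 s: |Δx| = |5 − -2| = 7 m
19–23 s: |Δx| = |-11 − 5| = 16 m
Total path = 33 m; average speed = 33/23 = 33/23 m/s.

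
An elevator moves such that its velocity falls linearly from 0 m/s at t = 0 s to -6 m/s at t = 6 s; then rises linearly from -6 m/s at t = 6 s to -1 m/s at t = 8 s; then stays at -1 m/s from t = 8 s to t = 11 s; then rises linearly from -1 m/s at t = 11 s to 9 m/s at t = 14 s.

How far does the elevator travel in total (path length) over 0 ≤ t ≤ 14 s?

Total distance travelled is ∫|v| dt — sum the magnitudes of each area piece.
0–6 s: |½(0 + -6)(6)| = 18 m
6–8 s: |½(-6 + -1)(2)| = 7 m
8–11 s: |-1| × 3 = 3 m
11–14 s: v = 0 at t = 11.3 s; triangle areas 0.15 + 12.15 = 12.3 m
Total distance = 40.3 m

40.3 m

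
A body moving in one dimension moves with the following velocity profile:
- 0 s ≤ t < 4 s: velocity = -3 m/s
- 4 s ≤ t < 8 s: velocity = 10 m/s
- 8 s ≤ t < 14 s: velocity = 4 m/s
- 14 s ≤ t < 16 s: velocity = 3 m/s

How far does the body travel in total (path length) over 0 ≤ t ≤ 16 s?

Distance (not displacement) is the total path length: add the absolute areas under v-t.
0–4 s: |-3| × 4 = 12 m
4–8 s: |10| × 4 = 40 m
8–14 s: |4| × 6 = 24 m
14–16 s: |3| × 2 = 6 m
Total distance = 82 m

82 m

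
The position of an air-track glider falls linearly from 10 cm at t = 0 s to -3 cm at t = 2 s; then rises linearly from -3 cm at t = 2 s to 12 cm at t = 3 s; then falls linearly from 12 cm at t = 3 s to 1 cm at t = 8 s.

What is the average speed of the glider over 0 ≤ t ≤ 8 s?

4.875 cm/s

Average speed = (total path length)/(elapsed time); on a piecewise-linear x-t graph the path length is Σ|Δx|.
0–2 s: |Δx| = |-3 − 10| = 13 cm
2–3 s: |Δx| = |12 − -3| = 15 cm
3–8 s: |Δx| = |1 − 12| = 11 cm
Total path = 39 cm; average speed = 39/8 = 4.875 cm/s.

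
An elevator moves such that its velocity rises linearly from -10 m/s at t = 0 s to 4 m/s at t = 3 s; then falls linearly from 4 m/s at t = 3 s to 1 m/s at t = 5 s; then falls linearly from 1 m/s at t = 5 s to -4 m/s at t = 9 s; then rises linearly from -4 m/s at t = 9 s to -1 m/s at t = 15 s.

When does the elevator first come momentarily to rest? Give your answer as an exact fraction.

t = 15/7 s

v changes sign on 0–3 s (from -10 to 4); the graph is linear there, so v = 0 at t = 0 + (10)·(3 − 0)/(4 − -10) = 15/7 s.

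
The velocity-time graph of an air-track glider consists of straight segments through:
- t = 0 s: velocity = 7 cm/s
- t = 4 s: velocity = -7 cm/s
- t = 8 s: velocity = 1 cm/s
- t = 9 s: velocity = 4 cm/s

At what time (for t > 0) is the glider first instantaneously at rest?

v changes sign on 0–4 s (from 7 to -7); the graph is linear there, so v = 0 at t = 0 + (-7)·(4 − 0)/(-7 − 7) = 2 s.

t = 2 s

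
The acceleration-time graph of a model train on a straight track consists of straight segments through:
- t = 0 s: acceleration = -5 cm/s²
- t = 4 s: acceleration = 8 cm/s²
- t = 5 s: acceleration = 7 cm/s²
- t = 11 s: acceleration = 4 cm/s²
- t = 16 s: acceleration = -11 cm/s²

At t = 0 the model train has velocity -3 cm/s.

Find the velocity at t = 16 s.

26 cm/s

Δv equals the area under the a-t graph; then v = v₀ + Δv.
0–4 s: ½(-5 + 8)(4) = 6 cm/s
4–5 s: ½(8 + 7)(1) = 7.5 cm/s
5–11 s: ½(7 + 4)(6) = 33 cm/s
11–16 s: ½(4 + -11)(5) = -17.5 cm/s
Δv = 29 cm/s, so v(16) = -3 + (29) = 26 cm/s.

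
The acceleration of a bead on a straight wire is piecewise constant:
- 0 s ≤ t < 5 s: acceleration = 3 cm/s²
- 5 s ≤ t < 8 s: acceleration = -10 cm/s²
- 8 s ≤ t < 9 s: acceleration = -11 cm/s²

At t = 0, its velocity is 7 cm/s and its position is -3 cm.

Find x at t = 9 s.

On each constant-a segment, Δv = aΔt and Δx = v₀Δt + ½aΔt²; chain segment to segment.
0–5 s: v starts 7 cm/s; Δx = 7·5 + ½·3·5² = 72.5 cm; v ends 22 cm/s.
5–8 s: v starts 22 cm/s; Δx = 22·3 + ½·-10·3² = 21 cm; v ends -8 cm/s.
8–9 s: v starts -8 cm/s; Δx = -8·1 + ½·-11·1² = -13.5 cm; v ends -19 cm/s.
x(9) = -3 + Σ Δx = 77 cm.

77 cm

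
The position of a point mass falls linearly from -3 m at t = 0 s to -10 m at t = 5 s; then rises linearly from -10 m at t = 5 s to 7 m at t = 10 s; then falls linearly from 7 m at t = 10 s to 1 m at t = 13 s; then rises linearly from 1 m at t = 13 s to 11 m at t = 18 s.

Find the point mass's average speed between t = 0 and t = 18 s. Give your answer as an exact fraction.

20/9 m/s

Average speed = (total path length)/(elapsed time); on a piecewise-linear x-t graph the path length is Σ|Δx|.
0–5 s: |Δx| = |-10 − -3| = 7 m
5–10 s: |Δx| = |7 − -10| = 17 m
10–13 s: |Δx| = |1 − 7| = 6 m
13–18 s: |Δx| = |11 − 1| = 10 m
Total path = 40 m; average speed = 40/18 = 20/9 m/s.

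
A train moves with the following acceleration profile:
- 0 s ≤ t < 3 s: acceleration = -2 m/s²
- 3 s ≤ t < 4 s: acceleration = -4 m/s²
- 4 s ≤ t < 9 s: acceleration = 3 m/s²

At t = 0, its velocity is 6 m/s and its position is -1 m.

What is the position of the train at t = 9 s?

23.5 m

On each constant-a segment, Δv = aΔt and Δx = v₀Δt + ½aΔt²; chain segment to segment.
0–3 s: v starts 6 m/s; Δx = 6·3 + ½·-2·3² = 9 m; v ends 0 m/s.
3–4 s: v starts 0 m/s; Δx = 0·1 + ½·-4·1² = -2 m; v ends -4 m/s.
4–9 s: v starts -4 m/s; Δx = -4·5 + ½·3·5² = 17.5 m; v ends 11 m/s.
x(9) = -1 + Σ Δx = 23.5 m.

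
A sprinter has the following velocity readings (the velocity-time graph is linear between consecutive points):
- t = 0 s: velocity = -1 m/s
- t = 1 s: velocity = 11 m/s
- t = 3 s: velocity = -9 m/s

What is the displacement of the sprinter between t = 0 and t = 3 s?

Displacement is the signed area under the v-t curve.
0–1 s: ½(-1 + 11)(1) = 5 m
1–3 s: ½(11 + -9)(2) = 2 m
Net displacement = 7 m

7 m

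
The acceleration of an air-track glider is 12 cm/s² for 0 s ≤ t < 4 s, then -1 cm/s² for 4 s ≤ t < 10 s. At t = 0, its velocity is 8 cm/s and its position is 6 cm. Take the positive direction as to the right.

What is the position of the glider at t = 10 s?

On each constant-a segment, Δv = aΔt and Δx = v₀Δt + ½aΔt²; chain segment to segment.
0–4 s: v starts 8 cm/s; Δx = 8·4 + ½·12·4² = 128 cm; v ends 56 cm/s.
4–10 s: v starts 56 cm/s; Δx = 56·6 + ½·-1·6² = 318 cm; v ends 50 cm/s.
x(10) = 6 + Σ Δx = 452 cm.

452 cm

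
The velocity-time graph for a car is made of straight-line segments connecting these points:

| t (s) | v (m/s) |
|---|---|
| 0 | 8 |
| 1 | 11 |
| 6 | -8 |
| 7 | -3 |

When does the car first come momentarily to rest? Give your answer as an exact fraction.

t = 74/19 s

v changes sign on 1–6 s (from 11 to -8); the graph is linear there, so v = 0 at t = 1 + (-11)·(6 − 1)/(-8 − 11) = 74/19 s.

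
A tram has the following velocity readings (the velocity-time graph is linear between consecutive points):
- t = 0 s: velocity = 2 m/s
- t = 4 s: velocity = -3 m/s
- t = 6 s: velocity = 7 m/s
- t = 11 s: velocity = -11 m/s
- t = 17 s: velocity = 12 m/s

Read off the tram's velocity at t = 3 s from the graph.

-1.75 m/s

On 0–4 s the graph is linear from 2 to -3 m/s: v(3) = 2 + (-3 − 2)·(3 − 0)/(4 − 0) = -1.75 m/s.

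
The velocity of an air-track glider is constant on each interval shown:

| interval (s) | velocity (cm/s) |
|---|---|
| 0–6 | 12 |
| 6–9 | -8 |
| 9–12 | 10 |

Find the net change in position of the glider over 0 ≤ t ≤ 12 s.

78 cm

Displacement is the signed area under the v-t curve.
0–6 s: 12 × 6 = 72 cm
6–9 s: -8 × 3 = -24 cm
9–12 s: 10 × 3 = 30 cm
Net displacement = 78 cm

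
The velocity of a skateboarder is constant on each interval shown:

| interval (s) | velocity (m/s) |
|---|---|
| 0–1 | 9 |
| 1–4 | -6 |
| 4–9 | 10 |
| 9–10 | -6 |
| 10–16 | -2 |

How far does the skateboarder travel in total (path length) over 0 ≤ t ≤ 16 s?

95 m

Distance (not displacement) is the total path length: add the absolute areas under v-t.
0–1 s: |9| × 1 = 9 m
1–4 s: |-6| × 3 = 18 m
4–9 s: |10| × 5 = 50 m
9–10 s: |-6| × 1 = 6 m
10–16 s: |-2| × 6 = 12 m
Total distance = 95 m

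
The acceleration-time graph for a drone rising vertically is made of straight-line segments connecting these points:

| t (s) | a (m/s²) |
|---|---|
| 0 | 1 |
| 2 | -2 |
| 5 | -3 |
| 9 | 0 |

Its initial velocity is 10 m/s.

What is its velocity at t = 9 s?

Δv equals the area under the a-t graph; then v = v₀ + Δv.
0–2 s: ½(1 + -2)(2) = -1 m/s
2–5 s: ½(-2 + -3)(3) = -7.5 m/s
5–9 s: ½(-3 + 0)(4) = -6 m/s
Δv = -14.5 m/s, so v(9) = 10 + (-14.5) = -4.5 m/s.

-4.5 m/s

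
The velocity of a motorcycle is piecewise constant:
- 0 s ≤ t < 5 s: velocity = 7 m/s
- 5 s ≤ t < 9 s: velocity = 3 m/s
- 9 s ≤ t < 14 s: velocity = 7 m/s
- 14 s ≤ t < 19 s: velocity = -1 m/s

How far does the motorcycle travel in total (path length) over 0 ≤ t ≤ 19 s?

Total distance travelled is ∫|v| dt — sum the magnitudes of each area piece.
0–5 s: |7| × 5 = 35 m
5–9 s: |3| × 4 = 12 m
9–14 s: |7| × 5 = 35 m
14–19 s: |-1| × 5 = 5 m
Total distance = 87 m

87 m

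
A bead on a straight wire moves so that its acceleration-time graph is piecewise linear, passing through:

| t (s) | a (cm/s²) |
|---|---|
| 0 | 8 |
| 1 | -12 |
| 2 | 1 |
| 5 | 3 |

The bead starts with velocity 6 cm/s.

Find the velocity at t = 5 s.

4.5 cm/s

Δv equals the area under the a-t graph; then v = v₀ + Δv.
0–1 s: ½(8 + -12)(1) = -2 cm/s
1–2 s: ½(-12 + 1)(1) = -5.5 cm/s
2–5 s: ½(1 + 3)(3) = 6 cm/s
Δv = -1.5 cm/s, so v(5) = 6 + (-1.5) = 4.5 cm/s.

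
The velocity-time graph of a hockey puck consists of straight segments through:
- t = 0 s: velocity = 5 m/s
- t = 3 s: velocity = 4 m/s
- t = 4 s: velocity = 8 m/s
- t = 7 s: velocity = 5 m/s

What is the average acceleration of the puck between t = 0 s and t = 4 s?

Average acceleration = Δv/Δt = (8 − 5)/(4 − 0) = 0.75 m/s².

0.75 m/s²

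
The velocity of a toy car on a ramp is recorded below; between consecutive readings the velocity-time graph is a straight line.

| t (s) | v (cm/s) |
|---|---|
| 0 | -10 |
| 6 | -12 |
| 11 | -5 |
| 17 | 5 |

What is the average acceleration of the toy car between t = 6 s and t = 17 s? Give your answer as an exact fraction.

17/11 cm/s²

Average acceleration = Δv/Δt = (5 − -12)/(17 − 6) = 17/11 cm/s².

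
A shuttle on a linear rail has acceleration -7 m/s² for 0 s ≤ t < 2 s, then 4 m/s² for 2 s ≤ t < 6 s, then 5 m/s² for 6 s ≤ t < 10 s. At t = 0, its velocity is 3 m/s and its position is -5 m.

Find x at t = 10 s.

On each constant-a segment, Δv = aΔt and Δx = v₀Δt + ½aΔt²; chain segment to segment.
0–2 s: v starts 3 m/s; Δx = 3·2 + ½·-7·2² = -8 m; v ends -11 m/s.
2–6 s: v starts -11 m/s; Δx = -11·4 + ½·4·4² = -12 m; v ends 5 m/s.
6–10 s: v starts 5 m/s; Δx = 5·4 + ½·5·4² = 60 m; v ends 25 m/s.
x(10) = -5 + Σ Δx = 35 m.

35 m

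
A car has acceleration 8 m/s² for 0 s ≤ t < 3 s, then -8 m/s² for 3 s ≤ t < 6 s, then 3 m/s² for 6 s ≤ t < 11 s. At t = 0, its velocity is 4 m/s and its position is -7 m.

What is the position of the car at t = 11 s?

On each constant-a segment, Δv = aΔt and Δx = v₀Δt + ½aΔt²; chain segment to segment.
0–3 s: v starts 4 m/s; Δx = 4·3 + ½·8·3² = 48 m; v ends 28 m/s.
3–6 s: v starts 28 m/s; Δx = 28·3 + ½·-8·3² = 48 m; v ends 4 m/s.
6–11 s: v starts 4 m/s; Δx = 4·5 + ½·3·5² = 57.5 m; v ends 19 m/s.
x(11) = -7 + Σ Δx = 146.5 m.

146.5 m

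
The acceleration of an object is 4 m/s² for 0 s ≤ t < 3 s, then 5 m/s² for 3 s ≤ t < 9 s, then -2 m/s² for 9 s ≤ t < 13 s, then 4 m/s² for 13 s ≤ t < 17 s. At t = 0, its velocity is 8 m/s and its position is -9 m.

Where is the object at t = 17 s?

627 m

On each constant-a segment, Δv = aΔt and Δx = v₀Δt + ½aΔt²; chain segment to segment.
0–3 s: v starts 8 m/s; Δx = 8·3 + ½·4·3² = 42 m; v ends 20 m/s.
3–9 s: v starts 20 m/s; Δx = 20·6 + ½·5·6² = 210 m; v ends 50 m/s.
9–13 s: v starts 50 m/s; Δx = 50·4 + ½·-2·4² = 184 m; v ends 42 m/s.
13–17 s: v starts 42 m/s; Δx = 42·4 + ½·4·4² = 200 m; v ends 58 m/s.
x(17) = -9 + Σ Δx = 627 m.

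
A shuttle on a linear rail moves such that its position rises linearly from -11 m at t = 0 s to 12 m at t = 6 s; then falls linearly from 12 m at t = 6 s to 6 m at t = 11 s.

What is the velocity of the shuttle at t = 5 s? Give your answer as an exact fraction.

Velocity is the slope of the x-t graph on 0–6 s: (12 − -11)/(6 − 0) = 23/6 m/s.

23/6 m/s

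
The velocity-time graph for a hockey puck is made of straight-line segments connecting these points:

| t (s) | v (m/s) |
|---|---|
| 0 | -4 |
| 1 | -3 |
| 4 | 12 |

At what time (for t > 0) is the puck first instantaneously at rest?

v changes sign on 1–4 s (from -3 to 12); the graph is linear there, so v = 0 at t = 1 + (3)·(4 − 1)/(12 − -3) = 1.6 s.

t = 1.6 s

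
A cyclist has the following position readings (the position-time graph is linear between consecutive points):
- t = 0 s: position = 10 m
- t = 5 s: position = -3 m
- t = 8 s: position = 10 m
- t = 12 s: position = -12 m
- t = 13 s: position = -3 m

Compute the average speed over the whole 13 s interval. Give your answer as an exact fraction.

Average speed = (total path length)/(elapsed time); on a piecewise-linear x-t graph the path length is Σ|Δx|.
0–5 s: |Δx| = |-3 − 10| = 13 m
5–8 s: |Δx| = |10 − -3| = 13 m
8–12 s: |Δx| = |-12 − 10| = 22 m
12–13 s: |Δx| = |-3 − -12| = 9 m
Total path = 57 m; average speed = 57/13 = 57/13 m/s.

57/13 m/s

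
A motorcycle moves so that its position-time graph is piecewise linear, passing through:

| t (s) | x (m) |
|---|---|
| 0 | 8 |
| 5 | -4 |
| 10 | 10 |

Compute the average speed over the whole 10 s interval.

2.6 m/s

Average speed = (total path length)/(elapsed time); on a piecewise-linear x-t graph the path length is Σ|Δx|.
0–5 s: |Δx| = |-4 − 8| = 12 m
5–10 s: |Δx| = |10 − -4| = 14 m
Total path = 26 m; average speed = 26/10 = 2.6 m/s.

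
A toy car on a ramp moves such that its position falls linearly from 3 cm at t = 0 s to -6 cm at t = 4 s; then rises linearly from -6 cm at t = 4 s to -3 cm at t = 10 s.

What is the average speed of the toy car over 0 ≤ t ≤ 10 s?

Average speed = (total path length)/(elapsed time); on a piecewise-linear x-t graph the path length is Σ|Δx|.
0–4 s: |Δx| = |-6 − 3| = 9 cm
4–10 s: |Δx| = |-3 − -6| = 3 cm
Total path = 12 cm; average speed = 12/10 = 1.2 cm/s.

1.2 cm/s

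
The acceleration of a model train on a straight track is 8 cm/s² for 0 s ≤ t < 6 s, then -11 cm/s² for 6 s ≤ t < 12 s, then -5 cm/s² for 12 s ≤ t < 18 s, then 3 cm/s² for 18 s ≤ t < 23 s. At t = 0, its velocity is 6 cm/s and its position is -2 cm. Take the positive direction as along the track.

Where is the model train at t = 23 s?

-30.5 cm

On each constant-a segment, Δv = aΔt and Δx = v₀Δt + ½aΔt²; chain segment to segment.
0–6 s: v starts 6 cm/s; Δx = 6·6 + ½·8·6² = 180 cm; v ends 54 cm/s.
6–12 s: v starts 54 cm/s; Δx = 54·6 + ½·-11·6² = 126 cm; v ends -12 cm/s.
12–18 s: v starts -12 cm/s; Δx = -12·6 + ½·-5·6² = -162 cm; v ends -42 cm/s.
18–23 s: v starts -42 cm/s; Δx = -42·5 + ½·3·5² = -172.5 cm; v ends -27 cm/s.
x(23) = -2 + Σ Δx = -30.5 cm.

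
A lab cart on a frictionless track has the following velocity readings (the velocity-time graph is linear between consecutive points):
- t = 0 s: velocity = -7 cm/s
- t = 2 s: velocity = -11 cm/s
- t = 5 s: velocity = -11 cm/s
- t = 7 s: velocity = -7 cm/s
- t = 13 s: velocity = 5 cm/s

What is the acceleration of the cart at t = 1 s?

-2 cm/s²

Acceleration is the slope of the v-t graph on 0–2 s: (-11 − -7)/(2 − 0) = -2 cm/s².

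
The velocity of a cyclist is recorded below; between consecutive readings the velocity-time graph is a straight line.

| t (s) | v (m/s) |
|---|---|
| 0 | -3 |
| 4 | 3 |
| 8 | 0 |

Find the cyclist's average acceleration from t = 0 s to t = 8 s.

0.375 m/s²

Average acceleration = Δv/Δt = (0 − -3)/(8 − 0) = 0.375 m/s².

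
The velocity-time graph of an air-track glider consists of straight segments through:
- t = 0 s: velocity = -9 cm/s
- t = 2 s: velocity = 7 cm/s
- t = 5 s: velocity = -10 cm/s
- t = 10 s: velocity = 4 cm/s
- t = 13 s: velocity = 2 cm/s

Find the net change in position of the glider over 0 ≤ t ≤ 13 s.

Displacement is the signed area under the v-t curve.
0–2 s: ½(-9 + 7)(2) = -2 cm
2–5 s: ½(7 + -10)(3) = -4.5 cm
5–10 s: ½(-10 + 4)(5) = -15 cm
10–13 s: ½(4 + 2)(3) = 9 cm
Net displacement = -12.5 cm

-12.5 cm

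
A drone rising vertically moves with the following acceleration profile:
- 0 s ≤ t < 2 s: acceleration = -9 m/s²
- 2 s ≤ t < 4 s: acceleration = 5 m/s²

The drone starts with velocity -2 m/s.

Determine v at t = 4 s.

-10 m/s

Δv equals the area under the a-t graph; then v = v₀ + Δv.
0–2 s: -9 × 2 = -18 m/s
2–4 s: 5 × 2 = 10 m/s
Δv = -8 m/s, so v(4) = -2 + (-8) = -10 m/s.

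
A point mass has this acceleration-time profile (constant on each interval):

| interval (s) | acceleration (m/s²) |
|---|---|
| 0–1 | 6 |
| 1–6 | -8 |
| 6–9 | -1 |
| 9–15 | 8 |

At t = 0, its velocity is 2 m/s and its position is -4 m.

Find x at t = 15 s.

-225.5 m

On each constant-a segment, Δv = aΔt and Δx = v₀Δt + ½aΔt²; chain segment to segment.
0–1 s: v starts 2 m/s; Δx = 2·1 + ½·6·1² = 5 m; v ends 8 m/s.
1–6 s: v starts 8 m/s; Δx = 8·5 + ½·-8·5² = -60 m; v ends -32 m/s.
6–9 s: v starts -32 m/s; Δx = -32·3 + ½·-1·3² = -100.5 m; v ends -35 m/s.
9–15 s: v starts -35 m/s; Δx = -35·6 + ½·8·6² = -66 m; v ends 13 m/s.
x(15) = -4 + Σ Δx = -225.5 m.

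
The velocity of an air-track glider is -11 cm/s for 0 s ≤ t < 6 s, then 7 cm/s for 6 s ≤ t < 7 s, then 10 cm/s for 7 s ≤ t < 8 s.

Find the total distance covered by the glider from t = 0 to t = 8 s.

Total distance travelled is ∫|v| dt — sum the magnitudes of each area piece.
0–6 s: |-11| × 6 = 66 cm
6–7 s: |7| × 1 = 7 cm
7–8 s: |10| × 1 = 10 cm
Total distance = 83 cm

83 cm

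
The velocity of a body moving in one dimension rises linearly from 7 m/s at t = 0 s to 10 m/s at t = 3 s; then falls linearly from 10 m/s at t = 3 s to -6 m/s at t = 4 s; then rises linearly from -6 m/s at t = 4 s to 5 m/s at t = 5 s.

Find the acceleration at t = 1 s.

Acceleration is the slope of the v-t graph on 0–3 s: (10 − 7)/(3 − 0) = 1 m/s².

1 m/s²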